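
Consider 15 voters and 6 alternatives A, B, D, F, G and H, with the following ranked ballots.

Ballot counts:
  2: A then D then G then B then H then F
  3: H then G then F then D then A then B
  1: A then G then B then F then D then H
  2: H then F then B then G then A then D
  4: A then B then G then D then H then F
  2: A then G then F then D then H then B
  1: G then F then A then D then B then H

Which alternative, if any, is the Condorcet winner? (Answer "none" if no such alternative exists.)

Check each pair by majority over 15 ballots:
A vs B: A is ranked higher on 2+3+1+4+2+1 = 13 ballots, B on 2. A wins 13–2.
A vs D: A is ranked higher on 2+1+2+4+2+1 = 12 ballots, D on 3. A wins 12–3.
A vs F: A preferred on 2+1+4+2 = 9 ballots; A wins 9–6.
A vs G: A preferred on 2+1+4+2 = 9 ballots; A wins 9–6.
A vs H: A is ranked higher on 2+1+4+2+1 = 10 ballots, H on 5. A wins 10–5.
B vs D: B preferred on 1+2+4 = 7 ballots; D wins 8–7.
B vs F: 7 to 8, F.
B vs G: B is ranked higher on 2+4 = 6 ballots, G on 9. G wins 9–6.
B vs H: B preferred on 2+1+4+1 = 8 ballots; B wins 8–7.
D vs F: D is ranked higher on 2+4 = 6 ballots, F on 9. F wins 9–6.
D vs G: D preferred on 2 ballots; G wins 13–2.
D vs H: 10 to 5, D.
F vs G: F is ranked higher on 2 ballots, G on 13. G wins 13–2.
F vs H: F preferred on 1+2+1 = 4 ballots; H wins 11–4.
G vs H: G preferred on 2+1+4+2+1 = 10 ballots; G wins 10–5.
A wins every pairwise contest, so A is the Condorcet winner.

A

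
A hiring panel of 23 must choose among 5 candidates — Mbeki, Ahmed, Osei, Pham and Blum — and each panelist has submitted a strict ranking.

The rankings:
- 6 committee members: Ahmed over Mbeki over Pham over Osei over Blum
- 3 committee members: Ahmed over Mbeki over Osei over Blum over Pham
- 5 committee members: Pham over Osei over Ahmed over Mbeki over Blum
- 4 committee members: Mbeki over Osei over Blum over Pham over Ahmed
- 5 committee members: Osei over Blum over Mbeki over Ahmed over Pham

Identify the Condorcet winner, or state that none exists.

Check each pair by majority over 23 ballots:
Mbeki vs Ahmed: 9 to 14, Ahmed.
Mbeki vs Osei: Mbeki preferred on 6+3+4 = 13 ballots; Mbeki wins 13–10.
Mbeki vs Pham: Mbeki is ranked higher on 6+3+4+5 = 18 ballots, Pham on 5. Mbeki wins 18–5.
Mbeki vs Blum: Mbeki is ranked higher on 6+3+5+4 = 18 ballots, Blum on 5. Mbeki wins 18–5.
Ahmed vs Osei: Ahmed preferred on 6+3 = 9 ballots; Osei wins 14–9.
Ahmed vs Pham: Ahmed preferred on 6+3+5 = 14 ballots; Ahmed wins 14–9.
Ahmed vs Blum: 6+3+5 = 14 for Ahmed, 9 for Blum — Ahmed by 14–9.
Osei vs Pham: 12 to 11, Osei.
Osei vs Blum: Osei preferred on 6+3+5+4+5 = 23 ballots; Osei wins 23–0.
Pham vs Blum: Pham is ranked higher on 6+5 = 11 ballots, Blum on 12. Blum wins 12–11.
Every candidate loses at least once (Mbeki loses to Ahmed; Ahmed loses to Osei; Osei loses to Mbeki; Pham loses to Mbeki; Blum loses to Mbeki). The majority relation contains the cycle Mbeki > Osei > Ahmed > Mbeki, so there is no Condorcet winner.

none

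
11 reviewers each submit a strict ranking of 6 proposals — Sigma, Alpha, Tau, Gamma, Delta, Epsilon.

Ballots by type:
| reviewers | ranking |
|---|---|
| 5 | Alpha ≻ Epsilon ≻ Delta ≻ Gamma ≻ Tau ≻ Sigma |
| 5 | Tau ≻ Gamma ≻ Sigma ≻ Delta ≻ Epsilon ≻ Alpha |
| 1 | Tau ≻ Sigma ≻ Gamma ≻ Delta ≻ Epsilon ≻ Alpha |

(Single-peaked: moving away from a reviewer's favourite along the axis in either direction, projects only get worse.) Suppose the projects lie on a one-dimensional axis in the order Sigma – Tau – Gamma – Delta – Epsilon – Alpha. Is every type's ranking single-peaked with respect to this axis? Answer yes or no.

Axis positions: Sigma=1, Tau=2, Gamma=3, Delta=4, Epsilon=5, Alpha=6.
Type 1 (peak Alpha at position 6): ranking walks positions 6-5-4-3-2-1, expanding outward from the peak — single-peaked.
Type 2 (peak Tau at position 2): ranking walks positions 2-3-1-4-5-6, expanding outward from the peak — single-peaked.
Type 3 (peak Tau at position 2): ranking walks positions 2-1-3-4-5-6, expanding outward from the peak — single-peaked.
Every ranking is single-peaked on this axis.

yes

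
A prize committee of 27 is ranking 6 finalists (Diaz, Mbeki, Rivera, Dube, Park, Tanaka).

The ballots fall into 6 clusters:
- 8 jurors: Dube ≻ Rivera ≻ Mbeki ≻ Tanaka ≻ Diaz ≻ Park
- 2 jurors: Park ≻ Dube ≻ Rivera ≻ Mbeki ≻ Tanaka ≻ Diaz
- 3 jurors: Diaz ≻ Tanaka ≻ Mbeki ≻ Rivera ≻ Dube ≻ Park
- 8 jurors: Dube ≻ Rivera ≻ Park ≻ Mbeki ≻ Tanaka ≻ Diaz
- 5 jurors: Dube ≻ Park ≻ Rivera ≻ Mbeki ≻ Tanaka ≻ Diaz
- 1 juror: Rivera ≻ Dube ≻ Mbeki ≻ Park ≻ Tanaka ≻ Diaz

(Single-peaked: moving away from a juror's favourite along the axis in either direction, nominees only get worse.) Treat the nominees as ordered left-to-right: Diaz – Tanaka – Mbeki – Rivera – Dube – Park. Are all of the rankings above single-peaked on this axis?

Axis positions: Diaz=1, Tanaka=2, Mbeki=3, Rivera=4, Dube=5, Park=6.
Cluster 1 (peak Dube at position 5): ranking walks positions 5-4-3-2-1-6, expanding outward from the peak — single-peaked.
Cluster 2 (peak Park at position 6): ranking walks positions 6-5-4-3-2-1, expanding outward from the peak — single-peaked.
Cluster 3 (peak Diaz at position 1): ranking walks positions 1-2-3-4-5-6, expanding outward from the peak — single-peaked.
Cluster 4 (peak Dube at position 5): ranking walks positions 5-4-6-3-2-1, expanding outward from the peak — single-peaked.
Cluster 5 (peak Dube at position 5): ranking walks positions 5-6-4-3-2-1, expanding outward from the peak — single-peaked.
Cluster 6 (peak Rivera at position 4): ranking walks positions 4-5-3-6-2-1, expanding outward from the peak — single-peaked.
Every ranking is single-peaked on this axis.

yes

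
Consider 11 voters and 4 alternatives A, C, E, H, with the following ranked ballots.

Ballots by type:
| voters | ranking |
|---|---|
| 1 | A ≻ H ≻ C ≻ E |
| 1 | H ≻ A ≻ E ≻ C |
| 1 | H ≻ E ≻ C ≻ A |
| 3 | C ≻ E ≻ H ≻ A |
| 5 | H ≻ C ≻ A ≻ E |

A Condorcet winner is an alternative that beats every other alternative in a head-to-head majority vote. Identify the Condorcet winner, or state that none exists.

H

Check each pair by majority over 11 ballots:
A vs C: 2 to 9, C.
A vs E: A is ranked higher on 1+1+5 = 7 ballots, E on 4. A wins 7–4.
A vs H: A is ranked higher on 1 ballot, H on 10. H wins 10–1.
C vs E: 1+3+5 = 9 for C, 2 for E — C by 9–2.
C vs H: 3 to 8, H.
E vs H: 3 to 8, H.
H wins every pairwise contest, so H is the Condorcet winner.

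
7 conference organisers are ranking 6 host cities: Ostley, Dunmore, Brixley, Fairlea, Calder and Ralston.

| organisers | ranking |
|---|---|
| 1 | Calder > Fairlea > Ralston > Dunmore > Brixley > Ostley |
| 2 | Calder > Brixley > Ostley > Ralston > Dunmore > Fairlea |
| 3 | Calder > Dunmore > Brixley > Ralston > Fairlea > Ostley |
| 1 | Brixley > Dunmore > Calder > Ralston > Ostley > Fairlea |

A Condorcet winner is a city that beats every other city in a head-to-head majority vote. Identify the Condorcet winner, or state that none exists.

Pairwise majorities:
Ostley vs Dunmore: Ostley preferred on 2 ballots; Dunmore wins 5–2.
Ostley vs Brixley: Ostley preferred on 0 ballots; Brixley wins 7–0.
Ostley vs Fairlea: Ostley is ranked higher on 2+1 = 3 ballots, Fairlea on 4. Fairlea wins 4–3.
Ostley vs Calder: 0 to 7, Calder.
Ostley vs Ralston: Ostley is ranked higher on 2 ballots, Ralston on 5. Ralston wins 5–2.
Dunmore vs Brixley: Dunmore is ranked higher on 1+3 = 4 ballots, Brixley on 3. Dunmore wins 4–3.
Dunmore vs Fairlea: Dunmore is ranked higher on 2+3+1 = 6 ballots, Fairlea on 1. Dunmore wins 6–1.
Dunmore vs Calder: Dunmore is ranked higher on 1 ballot, Calder on 6. Calder wins 6–1.
Dunmore vs Ralston: 3+1 = 4 for Dunmore, 3 for Ralston — Dunmore by 4–3.
Brixley vs Fairlea: 6 to 1, Brixley.
Brixley vs Calder: 1 to 6, Calder.
Brixley vs Ralston: Brixley is ranked higher on 2+3+1 = 6 ballots, Ralston on 1. Brixley wins 6–1.
Fairlea vs Calder: 0 to 7, Calder.
Fairlea vs Ralston: Fairlea preferred on 1 ballot; Ralston wins 6–1.
Calder vs Ralston: Calder preferred on 1+2+3+1 = 7 ballots; Calder wins 7–0.
Calder defeats every rival head-to-head and is the Condorcet winner.

Calder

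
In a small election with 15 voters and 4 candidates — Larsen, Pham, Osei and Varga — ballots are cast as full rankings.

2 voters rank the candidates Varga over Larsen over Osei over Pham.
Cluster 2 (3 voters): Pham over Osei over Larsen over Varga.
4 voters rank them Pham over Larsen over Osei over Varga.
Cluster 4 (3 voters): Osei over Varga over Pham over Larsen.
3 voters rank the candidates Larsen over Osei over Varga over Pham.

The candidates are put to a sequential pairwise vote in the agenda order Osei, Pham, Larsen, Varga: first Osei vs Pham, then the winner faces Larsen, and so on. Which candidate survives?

Larsen

Round 1: Osei vs Pham — 8–7, Osei advances.
Round 2: Osei vs Larsen — 6–9, Larsen advances.
Round 3: Larsen vs Varga — 10–5, Larsen advances.
Larsen survives the agenda.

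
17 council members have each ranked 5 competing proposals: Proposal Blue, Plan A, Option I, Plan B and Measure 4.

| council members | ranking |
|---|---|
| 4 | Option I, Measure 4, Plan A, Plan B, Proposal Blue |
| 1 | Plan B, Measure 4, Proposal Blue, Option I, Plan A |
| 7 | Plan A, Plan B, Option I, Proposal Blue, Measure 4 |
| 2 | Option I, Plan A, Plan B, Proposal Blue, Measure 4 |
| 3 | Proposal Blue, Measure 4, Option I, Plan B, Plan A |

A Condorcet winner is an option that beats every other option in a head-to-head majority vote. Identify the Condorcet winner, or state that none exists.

Pairwise majorities:
Proposal Blue–Plan A: Plan A 13–4.
Proposal Blue vs Option I: Option I, 13–4.
Proposal Blue–Plan B: Plan B 14–3.
Proposal Blue–Measure 4: Proposal Blue 12–5.
Plan A vs Option I: Option I, 10–7.
Plan A vs Plan B: Plan A, 13–4.
Plan A–Measure 4: Plan A 9–8.
Option I vs Plan B: Option I wins 9–8.
Option I vs Measure 4: Option I wins 13–4.
Plan B–Measure 4: Plan B 10–7.
Option I defeats every rival head-to-head and is the Condorcet winner.

Option I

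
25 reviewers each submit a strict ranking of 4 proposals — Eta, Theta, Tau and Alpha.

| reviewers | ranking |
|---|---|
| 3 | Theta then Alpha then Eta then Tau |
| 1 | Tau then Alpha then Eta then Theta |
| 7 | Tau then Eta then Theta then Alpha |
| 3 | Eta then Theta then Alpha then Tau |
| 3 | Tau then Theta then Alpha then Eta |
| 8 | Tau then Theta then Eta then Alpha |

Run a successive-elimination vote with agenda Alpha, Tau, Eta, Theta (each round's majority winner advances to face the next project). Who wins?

Round 1: Alpha vs Tau — 6–19, Tau advances.
Round 2: Tau vs Eta — 19–6, Tau advances.
Round 3: Tau vs Theta — 19–6, Tau advances.
Tau survives the agenda.

Tau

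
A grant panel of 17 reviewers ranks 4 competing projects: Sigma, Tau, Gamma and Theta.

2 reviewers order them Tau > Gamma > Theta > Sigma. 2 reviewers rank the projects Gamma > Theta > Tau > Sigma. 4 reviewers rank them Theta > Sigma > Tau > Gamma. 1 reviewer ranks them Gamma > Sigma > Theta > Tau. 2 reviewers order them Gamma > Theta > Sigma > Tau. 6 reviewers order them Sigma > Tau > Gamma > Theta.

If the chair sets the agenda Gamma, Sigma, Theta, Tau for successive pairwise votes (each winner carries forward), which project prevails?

Round 1: Gamma vs Sigma — 7–10, Sigma advances.
Round 2: Sigma vs Theta — 7–10, Theta advances.
Round 3: Theta vs Tau — 9–8, Theta advances.
Theta survives the agenda.

Theta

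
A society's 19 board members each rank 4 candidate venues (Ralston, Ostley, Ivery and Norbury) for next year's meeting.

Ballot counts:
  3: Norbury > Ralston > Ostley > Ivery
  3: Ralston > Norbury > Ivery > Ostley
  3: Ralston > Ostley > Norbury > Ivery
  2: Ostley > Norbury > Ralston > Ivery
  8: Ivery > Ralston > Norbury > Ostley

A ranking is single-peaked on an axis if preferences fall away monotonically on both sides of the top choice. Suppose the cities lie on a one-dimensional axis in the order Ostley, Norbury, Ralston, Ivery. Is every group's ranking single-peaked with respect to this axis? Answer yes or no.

no

Axis positions: Ostley=1, Norbury=2, Ralston=3, Ivery=4.
Group 1 (peak Norbury at position 2): ranking walks positions 2-3-1-4, expanding outward from the peak — single-peaked.
Group 2 (peak Ralston at position 3): ranking walks positions 3-2-4-1, expanding outward from the peak — single-peaked.
Group 3: ranking walks positions 3-1-2-4; Ostley is ranked above Norbury even though Norbury lies between Ostley and the peak Ralston on the axis — preferences dip and rise again. Not single-peaked.
Group 4 (peak Ostley at position 1): ranking walks positions 1-2-3-4, expanding outward from the peak — single-peaked.
Group 5 (peak Ivery at position 4): ranking walks positions 4-3-2-1, expanding outward from the peak — single-peaked.
Group 3 violates single-peakedness, so the profile is not single-peaked on this axis.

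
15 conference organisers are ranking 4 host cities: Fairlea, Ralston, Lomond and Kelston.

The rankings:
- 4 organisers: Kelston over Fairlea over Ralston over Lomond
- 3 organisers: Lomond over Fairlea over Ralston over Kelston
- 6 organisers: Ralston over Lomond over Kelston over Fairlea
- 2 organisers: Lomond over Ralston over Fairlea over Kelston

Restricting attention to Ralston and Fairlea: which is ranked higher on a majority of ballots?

Ralston

Ballots ranking Ralston above Fairlea: 6 + 2 = 8.
Ballots ranking Fairlea above Ralston: 15 − 8 = 7.
Ralston wins the head-to-head 8–7.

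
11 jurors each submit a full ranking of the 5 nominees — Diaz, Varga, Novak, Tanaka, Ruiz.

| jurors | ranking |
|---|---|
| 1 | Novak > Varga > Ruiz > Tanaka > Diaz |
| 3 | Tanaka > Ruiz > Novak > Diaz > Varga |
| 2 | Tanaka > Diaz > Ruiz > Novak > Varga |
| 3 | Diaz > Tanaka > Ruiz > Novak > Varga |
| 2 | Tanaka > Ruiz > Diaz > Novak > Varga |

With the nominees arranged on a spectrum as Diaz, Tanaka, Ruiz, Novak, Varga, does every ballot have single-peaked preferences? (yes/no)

Axis positions: Diaz=1, Tanaka=2, Ruiz=3, Novak=4, Varga=5.
Ballot type 1 (peak Novak at position 4): ranking walks positions 4-5-3-2-1, expanding outward from the peak — single-peaked.
Ballot type 2 (peak Tanaka at position 2): ranking walks positions 2-3-4-1-5, expanding outward from the peak — single-peaked.
Ballot type 3 (peak Tanaka at position 2): ranking walks positions 2-1-3-4-5, expanding outward from the peak — single-peaked.
Ballot type 4 (peak Diaz at position 1): ranking walks positions 1-2-3-4-5, expanding outward from the peak — single-peaked.
Ballot type 5 (peak Tanaka at position 2): ranking walks positions 2-3-1-4-5, expanding outward from the peak — single-peaked.
Every ranking is single-peaked on this axis.

yes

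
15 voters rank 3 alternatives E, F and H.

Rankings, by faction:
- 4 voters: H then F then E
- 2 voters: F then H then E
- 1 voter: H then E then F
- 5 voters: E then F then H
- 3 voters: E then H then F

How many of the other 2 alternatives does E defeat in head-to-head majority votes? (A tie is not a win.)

2

E against each rival (15 voters):
E vs F: 9 to 6, E.
E vs H: E preferred on 5+3 = 8 ballots; E wins 8–7.
E beats F, H — 2 pairwise wins.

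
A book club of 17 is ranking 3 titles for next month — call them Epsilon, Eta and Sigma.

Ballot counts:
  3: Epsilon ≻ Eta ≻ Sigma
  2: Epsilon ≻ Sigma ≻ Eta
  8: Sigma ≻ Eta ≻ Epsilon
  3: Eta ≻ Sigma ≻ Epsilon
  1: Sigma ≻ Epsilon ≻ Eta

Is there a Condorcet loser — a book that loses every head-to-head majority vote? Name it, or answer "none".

Head-to-head results (17 members):
Epsilon vs Eta: 6 to 11, Eta.
Epsilon vs Sigma: Epsilon is ranked higher on 3+2 = 5 ballots, Sigma on 12. Sigma wins 12–5.
Eta vs Sigma: 6 to 11, Sigma.
Epsilon is beaten in every head-to-head and is the Condorcet loser.

Epsilon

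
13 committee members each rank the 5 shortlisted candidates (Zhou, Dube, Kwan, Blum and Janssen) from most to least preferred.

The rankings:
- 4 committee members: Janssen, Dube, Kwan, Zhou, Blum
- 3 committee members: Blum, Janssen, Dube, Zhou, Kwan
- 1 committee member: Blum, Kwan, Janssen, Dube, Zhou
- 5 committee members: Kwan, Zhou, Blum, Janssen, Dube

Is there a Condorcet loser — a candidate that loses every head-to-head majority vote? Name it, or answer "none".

Pairwise majorities:
Zhou vs Dube: Dube wins 8–5.
Zhou–Kwan: Kwan 10–3.
Zhou vs Blum: Zhou wins 9–4.
Zhou vs Janssen: Janssen, 8–5.
Dube vs Kwan: Dube preferred on 4+3 = 7 ballots; Dube wins 7–6.
Dube vs Blum: 4 for Dube, 9 for Blum — Blum by 9–4.
Dube vs Janssen: Janssen wins 13–0.
Kwan vs Blum: Kwan preferred on 4+5 = 9 ballots; Kwan wins 9–4.
Kwan vs Janssen: 6 to 7, Janssen.
Blum vs Janssen: Blum is ranked higher on 3+1+5 = 9 ballots, Janssen on 4. Blum wins 9–4.
Each candidate has at least one pairwise win (Zhou beats Blum; Dube beats Zhou; Kwan beats Zhou; Blum beats Dube; Janssen beats Zhou) — no Condorcet loser.

none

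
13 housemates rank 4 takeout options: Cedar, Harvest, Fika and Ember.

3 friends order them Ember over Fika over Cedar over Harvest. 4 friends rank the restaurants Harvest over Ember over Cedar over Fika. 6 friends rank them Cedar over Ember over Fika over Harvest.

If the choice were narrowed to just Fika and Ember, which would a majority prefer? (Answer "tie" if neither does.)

Ember

No ballot ranks Fika above Ember: 0.
Ballots ranking Ember above Fika: 13 − 0 = 13.
Ember wins the head-to-head 13–0.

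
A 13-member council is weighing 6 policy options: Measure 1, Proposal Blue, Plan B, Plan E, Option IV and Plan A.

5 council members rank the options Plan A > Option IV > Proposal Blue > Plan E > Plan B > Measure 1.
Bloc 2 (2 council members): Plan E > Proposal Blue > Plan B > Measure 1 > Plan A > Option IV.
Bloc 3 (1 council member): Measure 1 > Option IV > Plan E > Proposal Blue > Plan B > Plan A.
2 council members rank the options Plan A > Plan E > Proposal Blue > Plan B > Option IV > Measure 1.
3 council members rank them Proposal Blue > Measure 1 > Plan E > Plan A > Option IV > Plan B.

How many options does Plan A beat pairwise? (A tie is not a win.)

5

Plan A against each rival (13 council members):
Plan A vs Measure 1: Plan A is ranked higher on 5+2 = 7 ballots, Measure 1 on 6. Plan A wins 7–6.
Plan A vs Proposal Blue: 5+2 = 7 for Plan A, 6 for Proposal Blue — Plan A by 7–6.
Plan A vs Plan B: Plan A, 10–3.
Plan A vs Plan E: Plan A, 7–6.
Plan A vs Option IV: Plan A, 12–1.
Plan A beats Measure 1, Proposal Blue, Plan B, Plan E, Option IV — 5 pairwise wins.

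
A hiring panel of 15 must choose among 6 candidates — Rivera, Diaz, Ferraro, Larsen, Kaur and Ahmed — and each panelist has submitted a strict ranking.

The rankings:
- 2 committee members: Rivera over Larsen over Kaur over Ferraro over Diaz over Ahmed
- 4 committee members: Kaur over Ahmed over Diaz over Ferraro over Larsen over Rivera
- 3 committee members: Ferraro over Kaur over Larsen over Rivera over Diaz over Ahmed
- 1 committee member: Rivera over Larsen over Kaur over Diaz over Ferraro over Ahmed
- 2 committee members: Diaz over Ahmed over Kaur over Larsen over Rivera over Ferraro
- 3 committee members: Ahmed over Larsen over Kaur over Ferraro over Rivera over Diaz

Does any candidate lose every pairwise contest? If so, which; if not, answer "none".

Head-to-head results (15 committee members):
Rivera–Diaz: Rivera 9–6.
Rivera vs Ferraro: Rivera preferred on 2+1+2 = 5 ballots; Ferraro wins 10–5.
Rivera vs Larsen: Larsen, 12–3.
Rivera vs Kaur: 3 to 12, Kaur.
Rivera vs Ahmed: Rivera preferred on 2+3+1 = 6 ballots; Ahmed wins 9–6.
Diaz vs Ferraro: 7 to 8, Ferraro.
Diaz vs Larsen: Larsen, 9–6.
Diaz–Kaur: Kaur 13–2.
Diaz vs Ahmed: Diaz, 8–7.
Ferraro vs Larsen: Ferraro preferred on 4+3 = 7 ballots; Larsen wins 8–7.
Ferraro–Kaur: Kaur 12–3.
Ferraro vs Ahmed: Ahmed wins 9–6.
Larsen vs Kaur: Larsen is ranked higher on 2+1+3 = 6 ballots, Kaur on 9. Kaur wins 9–6.
Larsen vs Ahmed: Ahmed, 9–6.
Kaur vs Ahmed: Kaur is ranked higher on 2+4+3+1 = 10 ballots, Ahmed on 5. Kaur wins 10–5.
Each candidate has at least one pairwise win (Rivera beats Diaz; Diaz beats Ahmed; Ferraro beats Rivera; Larsen beats Rivera; Kaur beats Rivera; Ahmed beats Rivera) — no Condorcet loser.

none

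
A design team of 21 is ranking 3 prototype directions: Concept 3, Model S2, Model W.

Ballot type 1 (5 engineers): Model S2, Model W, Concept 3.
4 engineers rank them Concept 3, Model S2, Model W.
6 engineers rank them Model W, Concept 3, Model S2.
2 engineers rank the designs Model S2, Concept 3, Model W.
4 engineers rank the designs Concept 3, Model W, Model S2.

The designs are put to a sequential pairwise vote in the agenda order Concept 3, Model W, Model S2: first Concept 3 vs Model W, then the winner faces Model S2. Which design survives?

Round 1: Concept 3 vs Model W — 10–11, Model W advances.
Round 2: Model W vs Model S2 — 10–11, Model S2 advances.
Model S2 survives the agenda.

Model S2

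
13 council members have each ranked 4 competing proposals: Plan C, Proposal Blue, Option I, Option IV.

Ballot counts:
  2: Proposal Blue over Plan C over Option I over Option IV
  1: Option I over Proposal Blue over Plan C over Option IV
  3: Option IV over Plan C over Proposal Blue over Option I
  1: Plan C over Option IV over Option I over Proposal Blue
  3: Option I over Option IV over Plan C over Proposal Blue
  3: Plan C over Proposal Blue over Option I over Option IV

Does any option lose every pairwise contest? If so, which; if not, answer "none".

none

Pairwise majorities:
Plan C vs Proposal Blue: Plan C, 10–3.
Plan C–Option I: Plan C 9–4.
Plan C vs Option IV: Plan C wins 7–6.
Proposal Blue vs Option I: Proposal Blue, 8–5.
Proposal Blue vs Option IV: Proposal Blue preferred on 2+1+3 = 6 ballots; Option IV wins 7–6.
Option I vs Option IV: Option I is ranked higher on 2+1+3+3 = 9 ballots, Option IV on 4. Option I wins 9–4.
No option is winless: Plan C beats Proposal Blue; Proposal Blue beats Option I; Option I beats Option IV; Option IV beats Proposal Blue. There is no Condorcet loser.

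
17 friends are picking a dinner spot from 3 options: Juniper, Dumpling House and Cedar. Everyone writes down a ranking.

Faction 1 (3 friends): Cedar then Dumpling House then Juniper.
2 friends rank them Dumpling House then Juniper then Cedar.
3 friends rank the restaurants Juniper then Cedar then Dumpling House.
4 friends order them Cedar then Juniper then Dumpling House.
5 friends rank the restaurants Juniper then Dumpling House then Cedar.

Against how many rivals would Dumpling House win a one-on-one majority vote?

Dumpling House against each rival (17 friends):
Dumpling House–Juniper: Juniper 12–5.
Dumpling House vs Cedar: Dumpling House preferred on 2+5 = 7 ballots; Cedar wins 10–7.
Dumpling House beats no one; loses to Juniper, Cedar — 0 pairwise wins.

0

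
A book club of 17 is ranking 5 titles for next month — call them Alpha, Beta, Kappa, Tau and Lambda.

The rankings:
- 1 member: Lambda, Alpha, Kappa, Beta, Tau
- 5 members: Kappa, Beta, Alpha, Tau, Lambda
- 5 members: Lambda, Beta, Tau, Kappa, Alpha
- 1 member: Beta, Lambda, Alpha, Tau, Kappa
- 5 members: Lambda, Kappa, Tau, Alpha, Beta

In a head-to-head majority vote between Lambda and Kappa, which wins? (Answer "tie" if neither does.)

Lambda

Ballots ranking Lambda above Kappa: 1 + 5 + 1 + 5 = 12.
Ballots ranking Kappa above Lambda: 17 − 12 = 5.
Lambda wins the head-to-head 12–5.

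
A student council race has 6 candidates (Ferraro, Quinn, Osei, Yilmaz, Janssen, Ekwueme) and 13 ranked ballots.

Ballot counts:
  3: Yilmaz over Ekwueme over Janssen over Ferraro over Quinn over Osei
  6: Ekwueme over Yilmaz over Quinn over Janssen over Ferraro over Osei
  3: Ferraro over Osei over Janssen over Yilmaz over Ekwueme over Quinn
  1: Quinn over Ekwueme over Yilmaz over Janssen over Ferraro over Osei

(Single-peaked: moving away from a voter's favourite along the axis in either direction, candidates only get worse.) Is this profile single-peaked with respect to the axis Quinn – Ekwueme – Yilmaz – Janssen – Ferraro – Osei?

Axis positions: Quinn=1, Ekwueme=2, Yilmaz=3, Janssen=4, Ferraro=5, Osei=6.
Group 1 (peak Yilmaz at position 3): ranking walks positions 3-2-4-5-1-6, expanding outward from the peak — single-peaked.
Group 2 (peak Ekwueme at position 2): ranking walks positions 2-3-1-4-5-6, expanding outward from the peak — single-peaked.
Group 3 (peak Ferraro at position 5): ranking walks positions 5-6-4-3-2-1, expanding outward from the peak — single-peaked.
Group 4 (peak Quinn at position 1): ranking walks positions 1-2-3-4-5-6, expanding outward from the peak — single-peaked.
Every ranking is single-peaked on this axis.

yes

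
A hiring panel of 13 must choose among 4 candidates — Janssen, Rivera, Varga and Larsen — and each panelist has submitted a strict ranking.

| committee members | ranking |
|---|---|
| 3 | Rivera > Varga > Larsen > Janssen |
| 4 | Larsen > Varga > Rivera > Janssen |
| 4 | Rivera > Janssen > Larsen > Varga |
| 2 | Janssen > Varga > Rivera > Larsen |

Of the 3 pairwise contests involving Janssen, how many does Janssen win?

Janssen against each rival (13 committee members):
Janssen vs Rivera: Rivera, 11–2.
Janssen vs Varga: 4+2 = 6 for Janssen, 7 for Varga — Varga by 7–6.
Janssen vs Larsen: Larsen wins 7–6.
Janssen beats no one; loses to Rivera, Varga, Larsen — 0 pairwise wins.

0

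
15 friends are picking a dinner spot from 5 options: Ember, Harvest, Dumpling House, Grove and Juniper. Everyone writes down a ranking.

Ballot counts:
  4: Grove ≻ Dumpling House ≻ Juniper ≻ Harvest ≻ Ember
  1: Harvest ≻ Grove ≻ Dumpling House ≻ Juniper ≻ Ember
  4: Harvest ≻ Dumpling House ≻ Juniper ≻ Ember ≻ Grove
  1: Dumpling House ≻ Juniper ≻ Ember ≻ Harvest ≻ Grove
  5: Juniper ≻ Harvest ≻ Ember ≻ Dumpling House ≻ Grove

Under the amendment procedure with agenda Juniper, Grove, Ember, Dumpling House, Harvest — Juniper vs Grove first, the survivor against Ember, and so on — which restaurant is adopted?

Round 1: Juniper vs Grove — 10–5, Juniper advances.
Round 2: Juniper vs Ember — 15–0, Juniper advances.
Round 3: Juniper vs Dumpling House — 5–10, Dumpling House advances.
Round 4: Dumpling House vs Harvest — 5–10, Harvest advances.
The agenda winner is Harvest.

Harvest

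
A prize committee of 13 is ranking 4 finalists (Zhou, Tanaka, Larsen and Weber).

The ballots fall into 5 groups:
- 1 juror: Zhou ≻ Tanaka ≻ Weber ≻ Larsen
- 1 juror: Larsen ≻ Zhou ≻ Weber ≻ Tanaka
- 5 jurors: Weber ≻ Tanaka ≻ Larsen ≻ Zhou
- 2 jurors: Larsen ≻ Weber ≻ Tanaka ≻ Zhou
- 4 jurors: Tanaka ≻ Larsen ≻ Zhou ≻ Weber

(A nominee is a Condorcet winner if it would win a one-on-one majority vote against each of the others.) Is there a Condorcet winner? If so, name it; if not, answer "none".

Check each pair by majority over 13 ballots:
Zhou vs Tanaka: 2 to 11, Tanaka.
Zhou vs Larsen: 1 for Zhou, 12 for Larsen — Larsen by 12–1.
Zhou vs Weber: 6 to 7, Weber.
Tanaka vs Larsen: 10 to 3, Tanaka.
Tanaka vs Weber: Tanaka is ranked higher on 1+4 = 5 ballots, Weber on 8. Weber wins 8–5.
Larsen vs Weber: 1+2+4 = 7 for Larsen, 6 for Weber — Larsen by 7–6.
No nominee is unbeaten: Zhou loses to Tanaka; Tanaka loses to Weber; Larsen loses to Tanaka; Weber loses to Larsen. In particular Tanaka → Larsen → Weber → Tanaka is a majority cycle — no Condorcet winner exists.

none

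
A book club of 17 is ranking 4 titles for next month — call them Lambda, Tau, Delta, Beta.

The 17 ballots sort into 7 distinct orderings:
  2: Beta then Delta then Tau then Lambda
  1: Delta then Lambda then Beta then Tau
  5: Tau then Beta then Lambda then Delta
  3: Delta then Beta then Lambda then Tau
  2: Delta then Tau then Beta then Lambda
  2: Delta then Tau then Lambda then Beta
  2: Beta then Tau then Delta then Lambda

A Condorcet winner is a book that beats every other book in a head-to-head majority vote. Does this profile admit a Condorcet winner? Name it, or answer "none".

Pairwise majorities:
Lambda vs Tau: Tau wins 13–4.
Lambda vs Delta: Delta, 12–5.
Lambda–Beta: Beta 14–3.
Tau vs Delta: Tau preferred on 5+2 = 7 ballots; Delta wins 10–7.
Tau vs Beta: Tau preferred on 5+2+2 = 9 ballots; Tau wins 9–8.
Delta vs Beta: Delta preferred on 1+3+2+2 = 8 ballots; Beta wins 9–8.
No book is unbeaten: Lambda loses to Tau; Tau loses to Delta; Delta loses to Beta; Beta loses to Tau. In particular Tau → Beta → Delta → Tau is a majority cycle — no Condorcet winner exists.

none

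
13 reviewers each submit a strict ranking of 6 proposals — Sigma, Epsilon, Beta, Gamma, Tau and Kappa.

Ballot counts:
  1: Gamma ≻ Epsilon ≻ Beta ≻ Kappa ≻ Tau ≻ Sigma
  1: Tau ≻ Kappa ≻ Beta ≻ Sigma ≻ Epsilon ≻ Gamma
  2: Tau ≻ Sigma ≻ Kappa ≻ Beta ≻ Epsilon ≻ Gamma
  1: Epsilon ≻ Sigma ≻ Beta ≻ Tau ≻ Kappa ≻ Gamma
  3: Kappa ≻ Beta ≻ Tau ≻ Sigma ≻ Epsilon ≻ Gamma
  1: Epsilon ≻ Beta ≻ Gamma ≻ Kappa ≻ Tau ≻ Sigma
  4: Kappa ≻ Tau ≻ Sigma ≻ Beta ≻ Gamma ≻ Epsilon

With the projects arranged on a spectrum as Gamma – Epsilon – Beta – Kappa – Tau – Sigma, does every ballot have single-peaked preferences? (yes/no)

no

Axis positions: Gamma=1, Epsilon=2, Beta=3, Kappa=4, Tau=5, Sigma=6.
Ballot type 1 (peak Gamma at position 1): ranking walks positions 1-2-3-4-5-6, expanding outward from the peak — single-peaked.
Ballot type 2 (peak Tau at position 5): ranking walks positions 5-4-3-6-2-1, expanding outward from the peak — single-peaked.
Ballot type 3 (peak Tau at position 5): ranking walks positions 5-6-4-3-2-1, expanding outward from the peak — single-peaked.
Ballot type 4: ranking walks positions 2-6-3-5-4-1; Sigma is ranked above Beta even though Beta lies between Sigma and the peak Epsilon on the axis — preferences dip and rise again. Not single-peaked.
Ballot type 5 (peak Kappa at position 4): ranking walks positions 4-3-5-6-2-1, expanding outward from the peak — single-peaked.
Ballot type 6 (peak Epsilon at position 2): ranking walks positions 2-3-1-4-5-6, expanding outward from the peak — single-peaked.
Ballot type 7: ranking walks positions 4-5-6-3-1-2; Gamma is ranked above Epsilon even though Epsilon lies between Gamma and the peak Kappa on the axis — preferences dip and rise again. Not single-peaked.
Ballot type 4 violates single-peakedness, so the profile is not single-peaked on this axis.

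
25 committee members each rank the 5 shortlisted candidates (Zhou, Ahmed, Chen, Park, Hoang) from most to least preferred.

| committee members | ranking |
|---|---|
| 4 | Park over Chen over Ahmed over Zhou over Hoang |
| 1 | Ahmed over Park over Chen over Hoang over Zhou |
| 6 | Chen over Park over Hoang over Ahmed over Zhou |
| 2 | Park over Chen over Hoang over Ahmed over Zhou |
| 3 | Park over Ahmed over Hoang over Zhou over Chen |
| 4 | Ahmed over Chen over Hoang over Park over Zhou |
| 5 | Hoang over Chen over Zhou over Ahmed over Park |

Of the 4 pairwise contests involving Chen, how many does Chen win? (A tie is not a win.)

Chen against each rival (25 committee members):
Chen–Zhou: Chen 22–3.
Chen–Ahmed: Chen 17–8.
Chen vs Park: Chen, 15–10.
Chen–Hoang: Chen 17–8.
Chen beats Zhou, Ahmed, Park, Hoang — 4 pairwise wins.

4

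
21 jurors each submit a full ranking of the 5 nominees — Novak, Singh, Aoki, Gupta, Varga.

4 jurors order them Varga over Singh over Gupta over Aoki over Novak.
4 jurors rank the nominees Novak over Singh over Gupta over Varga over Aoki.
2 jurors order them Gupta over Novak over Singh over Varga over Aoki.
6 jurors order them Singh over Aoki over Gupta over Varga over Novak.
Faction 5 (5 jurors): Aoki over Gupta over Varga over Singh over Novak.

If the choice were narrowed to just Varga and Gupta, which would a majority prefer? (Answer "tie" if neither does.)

Gupta

Ballots ranking Varga above Gupta: 4.
Ballots ranking Gupta above Varga: 21 − 4 = 17.
Gupta wins the head-to-head 17–4.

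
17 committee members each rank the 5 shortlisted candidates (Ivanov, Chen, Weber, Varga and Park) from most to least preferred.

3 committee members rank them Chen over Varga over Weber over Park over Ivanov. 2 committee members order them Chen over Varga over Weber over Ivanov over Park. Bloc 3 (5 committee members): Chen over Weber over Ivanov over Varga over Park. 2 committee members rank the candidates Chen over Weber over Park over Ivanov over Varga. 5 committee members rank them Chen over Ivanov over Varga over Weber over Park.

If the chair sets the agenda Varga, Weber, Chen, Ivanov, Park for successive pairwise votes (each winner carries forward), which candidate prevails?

Chen

Round 1: Varga vs Weber — 10–7, Varga advances.
Round 2: Varga vs Chen — 0–17, Chen advances.
Round 3: Chen vs Ivanov — 17–0, Chen advances.
Round 4: Chen vs Park — 17–0, Chen advances.
Chen survives the agenda.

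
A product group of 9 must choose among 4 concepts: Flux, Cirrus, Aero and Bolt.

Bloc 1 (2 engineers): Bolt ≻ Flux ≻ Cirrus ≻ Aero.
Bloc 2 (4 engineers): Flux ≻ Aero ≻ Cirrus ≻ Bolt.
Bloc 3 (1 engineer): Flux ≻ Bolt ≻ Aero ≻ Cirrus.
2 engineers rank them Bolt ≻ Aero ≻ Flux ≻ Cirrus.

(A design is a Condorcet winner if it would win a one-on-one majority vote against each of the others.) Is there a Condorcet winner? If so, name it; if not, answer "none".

Flux

Pairwise majorities:
Flux vs Cirrus: Flux wins 9–0.
Flux vs Aero: Flux, 7–2.
Flux vs Bolt: Flux, 5–4.
Cirrus–Aero: Aero 7–2.
Cirrus–Bolt: Bolt 5–4.
Aero vs Bolt: Bolt, 5–4.
Flux wins every pairwise contest, so Flux is the Condorcet winner.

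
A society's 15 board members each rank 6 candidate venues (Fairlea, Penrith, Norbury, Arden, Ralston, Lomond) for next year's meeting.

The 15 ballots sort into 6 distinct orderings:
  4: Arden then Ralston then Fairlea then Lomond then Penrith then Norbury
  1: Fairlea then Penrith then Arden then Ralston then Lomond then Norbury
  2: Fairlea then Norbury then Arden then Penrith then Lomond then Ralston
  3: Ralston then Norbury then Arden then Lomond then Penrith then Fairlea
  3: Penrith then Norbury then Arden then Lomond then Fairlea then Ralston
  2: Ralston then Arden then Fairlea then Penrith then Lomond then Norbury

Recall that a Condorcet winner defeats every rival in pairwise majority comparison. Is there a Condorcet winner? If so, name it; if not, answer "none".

Check each pair by majority over 15 ballots:
Fairlea vs Penrith: Fairlea, 9–6.
Fairlea–Norbury: Fairlea 9–6.
Fairlea–Arden: Arden 12–3.
Fairlea vs Ralston: Ralston wins 9–6.
Fairlea–Lomond: Fairlea 9–6.
Penrith vs Norbury: Penrith, 10–5.
Penrith vs Arden: Arden, 11–4.
Penrith vs Ralston: Ralston wins 9–6.
Penrith vs Lomond: Penrith wins 8–7.
Norbury vs Arden: Norbury wins 8–7.
Norbury vs Ralston: Ralston wins 10–5.
Norbury vs Lomond: Norbury, 8–7.
Arden vs Ralston: Arden wins 10–5.
Arden vs Lomond: Arden wins 15–0.
Ralston vs Lomond: Ralston, 10–5.
Each city drops at least one matchup (Fairlea loses to Arden; Penrith loses to Fairlea; Norbury loses to Fairlea; Arden loses to Norbury; Ralston loses to Arden; Lomond loses to Fairlea); the cycle Fairlea > Norbury > Arden > Fairlea rules out a Condorcet winner.

none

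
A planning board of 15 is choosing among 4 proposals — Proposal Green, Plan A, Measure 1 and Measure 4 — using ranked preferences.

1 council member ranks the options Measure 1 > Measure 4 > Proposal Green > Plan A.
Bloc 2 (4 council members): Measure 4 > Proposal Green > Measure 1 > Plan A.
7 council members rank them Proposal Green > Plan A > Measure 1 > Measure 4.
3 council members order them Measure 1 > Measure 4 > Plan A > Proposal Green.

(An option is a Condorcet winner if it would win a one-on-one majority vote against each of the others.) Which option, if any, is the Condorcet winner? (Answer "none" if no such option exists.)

Head-to-head results (15 council members):
Proposal Green vs Plan A: 12 to 3, Proposal Green.
Proposal Green vs Measure 1: Proposal Green is ranked higher on 4+7 = 11 ballots, Measure 1 on 4. Proposal Green wins 11–4.
Proposal Green vs Measure 4: 7 to 8, Measure 4.
Plan A vs Measure 1: Plan A preferred on 7 ballots; Measure 1 wins 8–7.
Plan A vs Measure 4: 7 for Plan A, 8 for Measure 4 — Measure 4 by 8–7.
Measure 1 vs Measure 4: Measure 1 preferred on 1+7+3 = 11 ballots; Measure 1 wins 11–4.
Every option loses at least once (Proposal Green loses to Measure 4; Plan A loses to Proposal Green; Measure 1 loses to Proposal Green; Measure 4 loses to Measure 1). The majority relation contains the cycle Proposal Green → Measure 1 → Measure 4 → Proposal Green, so there is no Condorcet winner.

none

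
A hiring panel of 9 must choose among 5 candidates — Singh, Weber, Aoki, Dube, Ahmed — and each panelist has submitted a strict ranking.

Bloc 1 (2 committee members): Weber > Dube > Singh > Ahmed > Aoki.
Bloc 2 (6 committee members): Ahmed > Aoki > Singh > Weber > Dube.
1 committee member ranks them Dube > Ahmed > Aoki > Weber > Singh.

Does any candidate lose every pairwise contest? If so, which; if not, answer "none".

Head-to-head results (9 committee members):
Singh vs Weber: 6 for Singh, 3 for Weber — Singh by 6–3.
Singh vs Aoki: Singh is ranked higher on 2 ballots, Aoki on 7. Aoki wins 7–2.
Singh vs Dube: Singh wins 6–3.
Singh–Ahmed: Ahmed 7–2.
Weber vs Aoki: 2 for Weber, 7 for Aoki — Aoki by 7–2.
Weber vs Dube: Weber wins 8–1.
Weber vs Ahmed: Weber preferred on 2 ballots; Ahmed wins 7–2.
Aoki vs Dube: Aoki is ranked higher on 6 ballots, Dube on 3. Aoki wins 6–3.
Aoki vs Ahmed: 0 to 9, Ahmed.
Dube vs Ahmed: 2+1 = 3 for Dube, 6 for Ahmed — Ahmed by 6–3.
Dube is beaten in every head-to-head and is the Condorcet loser.

Dube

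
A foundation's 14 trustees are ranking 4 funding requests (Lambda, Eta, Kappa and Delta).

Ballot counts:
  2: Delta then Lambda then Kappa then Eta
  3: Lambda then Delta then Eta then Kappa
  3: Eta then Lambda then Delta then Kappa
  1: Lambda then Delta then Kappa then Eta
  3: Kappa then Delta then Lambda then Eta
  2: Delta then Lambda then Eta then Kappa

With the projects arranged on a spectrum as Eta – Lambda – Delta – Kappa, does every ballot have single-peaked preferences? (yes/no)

Axis positions: Eta=1, Lambda=2, Delta=3, Kappa=4.
Type 1 (peak Delta at position 3): ranking walks positions 3-2-4-1, expanding outward from the peak — single-peaked.
Type 2 (peak Lambda at position 2): ranking walks positions 2-3-1-4, expanding outward from the peak — single-peaked.
Type 3 (peak Eta at position 1): ranking walks positions 1-2-3-4, expanding outward from the peak — single-peaked.
Type 4 (peak Lambda at position 2): ranking walks positions 2-3-4-1, expanding outward from the peak — single-peaked.
Type 5 (peak Kappa at position 4): ranking walks positions 4-3-2-1, expanding outward from the peak — single-peaked.
Type 6 (peak Delta at position 3): ranking walks positions 3-2-1-4, expanding outward from the peak — single-peaked.
Every ranking is single-peaked on this axis.

yes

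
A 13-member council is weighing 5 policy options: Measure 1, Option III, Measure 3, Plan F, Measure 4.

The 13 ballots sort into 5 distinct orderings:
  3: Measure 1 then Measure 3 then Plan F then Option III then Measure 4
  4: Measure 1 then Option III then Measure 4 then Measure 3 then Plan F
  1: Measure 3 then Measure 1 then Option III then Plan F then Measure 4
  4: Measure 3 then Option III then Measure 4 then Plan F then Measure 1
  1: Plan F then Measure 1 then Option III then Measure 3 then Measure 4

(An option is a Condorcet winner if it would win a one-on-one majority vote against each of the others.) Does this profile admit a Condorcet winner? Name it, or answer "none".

Measure 1

Check each pair by majority over 13 ballots:
Measure 1 vs Option III: 9 to 4, Measure 1.
Measure 1 vs Measure 3: 3+4+1 = 8 for Measure 1, 5 for Measure 3 — Measure 1 by 8–5.
Measure 1 vs Plan F: 8 to 5, Measure 1.
Measure 1 vs Measure 4: Measure 1 preferred on 3+4+1+1 = 9 ballots; Measure 1 wins 9–4.
Option III vs Measure 3: 5 to 8, Measure 3.
Option III vs Plan F: Option III is ranked higher on 4+1+4 = 9 ballots, Plan F on 4. Option III wins 9–4.
Option III vs Measure 4: Option III preferred on 3+4+1+4+1 = 13 ballots; Option III wins 13–0.
Measure 3 vs Plan F: 3+4+1+4 = 12 for Measure 3, 1 for Plan F — Measure 3 by 12–1.
Measure 3 vs Measure 4: Measure 3 is ranked higher on 3+1+4+1 = 9 ballots, Measure 4 on 4. Measure 3 wins 9–4.
Plan F vs Measure 4: Plan F preferred on 3+1+1 = 5 ballots; Measure 4 wins 8–5.
Measure 1 defeats every rival head-to-head and is the Condorcet winner.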